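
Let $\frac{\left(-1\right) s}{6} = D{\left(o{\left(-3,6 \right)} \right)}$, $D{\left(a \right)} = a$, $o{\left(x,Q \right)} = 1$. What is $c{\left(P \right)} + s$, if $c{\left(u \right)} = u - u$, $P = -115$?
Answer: $-6$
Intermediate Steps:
$s = -6$ ($s = \left(-6\right) 1 = -6$)
$c{\left(u \right)} = 0$
$c{\left(P \right)} + s = 0 - 6 = -6$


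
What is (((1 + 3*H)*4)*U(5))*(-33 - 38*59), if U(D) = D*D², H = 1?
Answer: -4550000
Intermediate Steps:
U(D) = D³
(((1 + 3*H)*4)*U(5))*(-33 - 38*59) = (((1 + 3*1)*4)*5³)*(-33 - 38*59) = (((1 + 3)*4)*125)*(-33 - 2242) = ((4*4)*125)*(-2275) = (16*125)*(-2275) = 2000*(-2275) = -4550000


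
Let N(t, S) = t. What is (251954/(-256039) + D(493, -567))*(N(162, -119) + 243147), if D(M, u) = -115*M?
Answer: -3531966645702231/256039 ≈ -1.3795e+10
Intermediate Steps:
(251954/(-256039) + D(493, -567))*(N(162, -119) + 243147) = (251954/(-256039) - 115*493)*(162 + 243147) = (251954*(-1/256039) - 56695)*243309 = (-251954/256039 - 56695)*243309 = -14516383059/256039*243309 = -3531966645702231/256039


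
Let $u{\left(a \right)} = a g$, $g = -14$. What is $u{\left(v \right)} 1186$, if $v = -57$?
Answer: $946428$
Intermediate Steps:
$u{\left(a \right)} = - 14 a$ ($u{\left(a \right)} = a \left(-14\right) = - 14 a$)
$u{\left(v \right)} 1186 = \left(-14\right) \left(-57\right) 1186 = 798 \cdot 1186 = 946428$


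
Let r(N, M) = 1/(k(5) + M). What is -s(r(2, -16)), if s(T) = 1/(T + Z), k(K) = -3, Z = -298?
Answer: 19/5663 ≈ 0.0033551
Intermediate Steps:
r(N, M) = 1/(-3 + M)
s(T) = 1/(-298 + T) (s(T) = 1/(T - 298) = 1/(-298 + T))
-s(r(2, -16)) = -1/(-298 + 1/(-3 - 16)) = -1/(-298 + 1/(-19)) = -1/(-298 - 1/19) = -1/(-5663/19) = -1*(-19/5663) = 19/5663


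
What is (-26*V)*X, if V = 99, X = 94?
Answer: -241956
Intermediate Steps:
(-26*V)*X = -26*99*94 = -2574*94 = -241956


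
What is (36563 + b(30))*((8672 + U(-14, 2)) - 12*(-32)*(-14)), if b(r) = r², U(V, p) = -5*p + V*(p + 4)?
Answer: 119956526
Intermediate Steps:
U(V, p) = -5*p + V*(4 + p)
(36563 + b(30))*((8672 + U(-14, 2)) - 12*(-32)*(-14)) = (36563 + 30²)*((8672 + (-5*2 + 4*(-14) - 14*2)) - 12*(-32)*(-14)) = (36563 + 900)*((8672 + (-10 - 56 - 28)) + 384*(-14)) = 37463*((8672 - 94) - 5376) = 37463*(8578 - 5376) = 37463*3202 = 119956526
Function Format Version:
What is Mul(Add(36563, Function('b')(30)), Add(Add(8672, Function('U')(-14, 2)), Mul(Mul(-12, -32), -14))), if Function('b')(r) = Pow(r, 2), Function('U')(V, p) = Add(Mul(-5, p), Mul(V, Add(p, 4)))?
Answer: 119956526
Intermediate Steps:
Function('U')(V, p) = Add(Mul(-5, p), Mul(V, Add(4, p)))
Mul(Add(36563, Function('b')(30)), Add(Add(8672, Function('U')(-14, 2)), Mul(Mul(-12, -32), -14))) = Mul(Add(36563, Pow(30, 2)), Add(Add(8672, Add(Mul(-5, 2), Mul(4, -14), Mul(-14, 2))), Mul(Mul(-12, -32), -14))) = Mul(Add(36563, 900), Add(Add(8672, Add(-10, -56, -28)), Mul(384, -14))) = Mul(37463, Add(Add(8672, -94), -5376)) = Mul(37463, Add(8578, -5376)) = Mul(37463, 3202) = 119956526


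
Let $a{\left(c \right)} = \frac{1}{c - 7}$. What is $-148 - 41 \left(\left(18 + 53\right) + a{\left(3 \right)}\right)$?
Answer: $- \frac{12195}{4} \approx -3048.8$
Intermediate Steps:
$a{\left(c \right)} = \frac{1}{-7 + c}$
$-148 - 41 \left(\left(18 + 53\right) + a{\left(3 \right)}\right) = -148 - 41 \left(\left(18 + 53\right) + \frac{1}{-7 + 3}\right) = -148 - 41 \left(71 + \frac{1}{-4}\right) = -148 - 41 \left(71 - \frac{1}{4}\right) = -148 - \frac{11603}{4} = - \frac{12195}{4}$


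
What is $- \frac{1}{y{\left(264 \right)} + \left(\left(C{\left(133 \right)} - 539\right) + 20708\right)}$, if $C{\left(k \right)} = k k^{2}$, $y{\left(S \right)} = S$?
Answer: $- \frac{1}{2373070} \approx -4.214 \cdot 10^{-7}$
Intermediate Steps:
$C{\left(k \right)} = k^{3}$
$- \frac{1}{y{\left(264 \right)} + \left(\left(C{\left(133 \right)} - 539\right) + 20708\right)} = - \frac{1}{264 + \left(\left(133^{3} - 539\right) + 20708\right)} = - \frac{1}{264 + \left(\left(2352637 - 539\right) + 20708\right)} = - \frac{1}{264 + \left(2352098 + 20708\right)} = - \frac{1}{264 + 2372806} = - \frac{1}{2373070}$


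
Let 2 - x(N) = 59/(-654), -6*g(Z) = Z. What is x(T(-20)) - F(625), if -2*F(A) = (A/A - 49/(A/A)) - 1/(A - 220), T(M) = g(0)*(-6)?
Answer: -967262/44145 ≈ -21.911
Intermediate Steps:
g(Z) = -Z/6
T(M) = 0 (T(M) = -⅙*0*(-6) = 0*(-6) = 0)
x(N) = 1367/654 (x(N) = 2 - 59/(-654) = 2 - 59*(-1)/654 = 2 - 1*(-59/654) = 2 + 59/654 = 1367/654)
F(A) = 24 + 1/(2*(-220 + A)) (F(A) = -((A/A - 49/(A/A)) - 1/(A - 220))/2 = -((1 - 49/1) - 1/(-220 + A))/2 = -((1 - 49*1) - 1/(-220 + A))/2 = -((1 - 49) - 1/(-220 + A))/2 = -(-48 - 1/(-220 + A))/2 = 24 + 1/(2*(-220 + A)))
x(T(-20)) - F(625) = 1367/654 - (-10559 + 48*625)/(2*(-220 + 625)) = 1367/654 - (-10559 + 30000)/(2*405) = 1367/654 - 19441/(2*405) = 1367/654 - 1*19441/810 = 1367/654 - 19441/810 = -967262/44145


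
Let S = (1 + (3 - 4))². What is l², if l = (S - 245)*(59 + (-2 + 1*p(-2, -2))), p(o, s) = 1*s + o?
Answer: 168610225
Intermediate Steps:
p(o, s) = o + s (p(o, s) = s + o = o + s)
S = 0 (S = (1 - 1)² = 0² = 0)
l = -12985 (l = (0 - 245)*(59 + (-2 + 1*(-2 - 2))) = -245*(59 + (-2 + 1*(-4))) = -245*(59 + (-2 - 4)) = -245*(59 - 6) = -245*53 = -12985)
l² = (-12985)² = 168610225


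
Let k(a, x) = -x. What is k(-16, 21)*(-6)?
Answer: 126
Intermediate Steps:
k(-16, 21)*(-6) = -1*21*(-6) = -21*(-6) = 126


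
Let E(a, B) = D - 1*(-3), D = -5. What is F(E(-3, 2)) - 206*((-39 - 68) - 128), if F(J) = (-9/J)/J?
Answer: 193631/4 ≈ 48408.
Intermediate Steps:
E(a, B) = -2 (E(a, B) = -5 - 1*(-3) = -5 + 3 = -2)
F(J) = -9/J²
F(E(-3, 2)) - 206*((-39 - 68) - 128) = -9/(-2)² - 206*((-39 - 68) - 128) = -9*¼ - 206*(-107 - 128) = -9/4 - 206*(-235) = -9/4 + 48410 = 193631/4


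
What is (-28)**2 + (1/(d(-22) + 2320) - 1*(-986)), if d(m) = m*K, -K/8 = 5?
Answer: 5664001/3200 ≈ 1770.0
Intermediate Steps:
K = -40 (K = -8*5 = -40)
d(m) = -40*m (d(m) = m*(-40) = -40*m)
(-28)**2 + (1/(d(-22) + 2320) - 1*(-986)) = (-28)**2 + (1/(-40*(-22) + 2320) - 1*(-986)) = 784 + (1/(880 + 2320) + 986) = 784 + (1/3200 + 986) = 784 + 3155201/3200 = 5664001/3200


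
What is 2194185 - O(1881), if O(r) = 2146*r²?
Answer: -7590699321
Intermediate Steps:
2194185 - O(1881) = 2194185 - 2146*1881² = 2194185 - 2146*3538161 = 2194185 - 1*7592893506 = 2194185 - 7592893506 = -7590699321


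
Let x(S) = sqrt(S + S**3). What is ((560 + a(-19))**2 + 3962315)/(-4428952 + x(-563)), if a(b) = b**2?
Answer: -10652860808656/9807897136207 - 2405278*I*sqrt(178454110)/9807897136207 ≈ -1.0862 - 0.0032761*I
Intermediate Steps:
((560 + a(-19))**2 + 3962315)/(-4428952 + x(-563)) = ((560 + (-19)**2)**2 + 3962315)/(-4428952 + sqrt(-563 + (-563)**3)) = ((560 + 361)**2 + 3962315)/(-4428952 + sqrt(-563 - 178453547)) = (921**2 + 3962315)/(-4428952 + sqrt(-178454110)) = (848241 + 3962315)/(-4428952 + I*sqrt(178454110)) = 4810556/(-4428952 + I*sqrt(178454110))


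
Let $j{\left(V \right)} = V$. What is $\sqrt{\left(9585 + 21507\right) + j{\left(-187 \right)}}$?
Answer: $\sqrt{30905} \approx 175.8$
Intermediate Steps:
$\sqrt{\left(9585 + 21507\right) + j{\left(-187 \right)}} = \sqrt{\left(9585 + 21507\right) - 187} = \sqrt{31092 - 187} = \sqrt{30905}$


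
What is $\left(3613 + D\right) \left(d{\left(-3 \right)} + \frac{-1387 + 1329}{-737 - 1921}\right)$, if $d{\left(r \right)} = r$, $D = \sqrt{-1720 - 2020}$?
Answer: $- \frac{14300254}{1329} - \frac{7916 i \sqrt{935}}{1329} \approx -10760.0 - 182.13 i$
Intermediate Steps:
$D = 2 i \sqrt{935}$ ($D = \sqrt{-3740} = 2 i \sqrt{935} \approx 61.156 i$)
$\left(3613 + D\right) \left(d{\left(-3 \right)} + \frac{-1387 + 1329}{-737 - 1921}\right) = \left(3613 + 2 i \sqrt{935}\right) \left(-3 + \frac{-1387 + 1329}{-737 - 1921}\right) = \left(3613 + 2 i \sqrt{935}\right) \left(-3 - \frac{58}{-2658}\right) = \left(3613 + 2 i \sqrt{935}\right) \left(-3 - - \frac{29}{1329}\right) = \left(3613 + 2 i \sqrt{935}\right) \left(-3 + \frac{29}{1329}\right) = \left(3613 + 2 i \sqrt{935}\right) \left(- \frac{3958}{1329}\right) = - \frac{14300254}{1329} - \frac{7916 i \sqrt{935}}{1329}$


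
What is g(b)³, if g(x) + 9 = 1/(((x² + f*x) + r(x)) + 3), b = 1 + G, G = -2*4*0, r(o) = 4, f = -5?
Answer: -17576/27 ≈ -650.96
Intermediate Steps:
G = 0 (G = -8*0 = 0)
b = 1 (b = 1 + 0 = 1)
g(x) = -9 + 1/(7 + x² - 5*x) (g(x) = -9 + 1/(((x² - 5*x) + 4) + 3) = -9 + 1/((4 + x² - 5*x) + 3) = -9 + 1/(7 + x² - 5*x))
g(b)³ = ((-62 - 9*1² + 45*1)/(7 + 1² - 5*1))³ = ((-62 - 9*1 + 45)/(7 + 1 - 5))³ = ((-62 - 9 + 45)/3)³ = ((⅓)*(-26))³ = (-26/3)³ = -17576/27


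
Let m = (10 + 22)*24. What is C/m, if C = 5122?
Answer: 2561/384 ≈ 6.6693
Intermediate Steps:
m = 768 (m = 32*24 = 768)
C/m = 5122/768 = 5122*(1/768) = 2561/384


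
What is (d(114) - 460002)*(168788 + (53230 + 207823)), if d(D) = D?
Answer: -197678717808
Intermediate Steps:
(d(114) - 460002)*(168788 + (53230 + 207823)) = (114 - 460002)*(168788 + (53230 + 207823)) = -459888*(168788 + 261053) = -459888*429841 = -197678717808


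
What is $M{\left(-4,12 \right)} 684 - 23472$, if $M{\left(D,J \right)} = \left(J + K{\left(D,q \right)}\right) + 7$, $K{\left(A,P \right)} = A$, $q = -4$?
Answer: $-13212$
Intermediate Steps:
$M{\left(D,J \right)} = 7 + D + J$ ($M{\left(D,J \right)} = \left(J + D\right) + 7 = \left(D + J\right) + 7 = 7 + D + J$)
$M{\left(-4,12 \right)} 684 - 23472 = \left(7 - 4 + 12\right) 684 - 23472 = 15 \cdot 684 - 23472 = 10260 - 23472 = -13212$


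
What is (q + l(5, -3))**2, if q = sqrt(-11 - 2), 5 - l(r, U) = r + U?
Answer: (3 + I*sqrt(13))**2 ≈ -4.0 + 21.633*I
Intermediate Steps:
l(r, U) = 5 - U - r (l(r, U) = 5 - (r + U) = 5 - (U + r) = 5 + (-U - r) = 5 - U - r)
q = I*sqrt(13) (q = sqrt(-13) = I*sqrt(13) ≈ 3.6056*I)
(q + l(5, -3))**2 = (I*sqrt(13) + (5 - 1*(-3) - 1*5))**2 = (I*sqrt(13) + (5 + 3 - 5))**2 = (I*sqrt(13) + 3)**2 = (3 + I*sqrt(13))**2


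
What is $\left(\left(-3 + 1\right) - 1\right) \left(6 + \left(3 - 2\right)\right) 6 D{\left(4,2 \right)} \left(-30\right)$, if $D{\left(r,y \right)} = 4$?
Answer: $15120$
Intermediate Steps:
$\left(\left(-3 + 1\right) - 1\right) \left(6 + \left(3 - 2\right)\right) 6 D{\left(4,2 \right)} \left(-30\right) = \left(\left(-3 + 1\right) - 1\right) \left(6 + \left(3 - 2\right)\right) 6 \cdot 4 \left(-30\right) = \left(-2 - 1\right) \left(6 + 1\right) 24 \left(-30\right) = \left(-3\right) 7 \cdot 24 \left(-30\right) = \left(-21\right) 24 \left(-30\right) = \left(-504\right) \left(-30\right) = 15120$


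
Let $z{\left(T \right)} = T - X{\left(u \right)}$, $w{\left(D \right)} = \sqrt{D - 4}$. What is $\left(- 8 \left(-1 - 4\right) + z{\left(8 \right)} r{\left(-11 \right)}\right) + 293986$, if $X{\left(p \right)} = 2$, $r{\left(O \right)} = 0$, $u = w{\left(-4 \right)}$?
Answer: $294026$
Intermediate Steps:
$w{\left(D \right)} = \sqrt{-4 + D}$
$u = 2 i \sqrt{2}$ ($u = \sqrt{-4 - 4} = \sqrt{-8} = 2 i \sqrt{2} \approx 2.8284 i$)
$z{\left(T \right)} = -2 + T$ ($z{\left(T \right)} = T - 2 = -2 + T$)
$\left(- 8 \left(-1 - 4\right) + z{\left(8 \right)} r{\left(-11 \right)}\right) + 293986 = \left(- 8 \left(-1 - 4\right) + \left(-2 + 8\right) 0\right) + 293986 = \left(\left(-8\right) \left(-5\right) + 6 \cdot 0\right) + 293986 = \left(40 + 0\right) + 293986 = 40 + 293986 = 294026$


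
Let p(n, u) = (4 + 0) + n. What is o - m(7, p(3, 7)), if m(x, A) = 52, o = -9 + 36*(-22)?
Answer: -853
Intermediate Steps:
p(n, u) = 4 + n
o = -801 (o = -9 - 792 = -801)
o - m(7, p(3, 7)) = -801 - 1*52 = -801 - 52 = -853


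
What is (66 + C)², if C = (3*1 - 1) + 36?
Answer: 10816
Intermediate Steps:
C = 38 (C = (3 - 1) + 36 = 2 + 36 = 38)
(66 + C)² = (66 + 38)² = 104² = 10816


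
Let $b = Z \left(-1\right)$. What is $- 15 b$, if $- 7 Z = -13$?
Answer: $\frac{195}{7} \approx 27.857$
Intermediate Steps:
$Z = \frac{13}{7}$ ($Z = \left(- \frac{1}{7}\right) \left(-13\right) = \frac{13}{7} \approx 1.8571$)
$b = - \frac{13}{7}$ ($b = \frac{13}{7} \left(-1\right) = - \frac{13}{7} \approx -1.8571$)
$- 15 b = \left(-15\right) \left(- \frac{13}{7}\right) = \frac{195}{7}$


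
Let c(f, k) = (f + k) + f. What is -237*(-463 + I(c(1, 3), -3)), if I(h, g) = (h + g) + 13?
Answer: 106176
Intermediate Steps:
c(f, k) = k + 2*f
I(h, g) = 13 + g + h (I(h, g) = (g + h) + 13 = 13 + g + h)
-237*(-463 + I(c(1, 3), -3)) = -237*(-463 + (13 - 3 + (3 + 2*1))) = -237*(-463 + (13 - 3 + (3 + 2))) = -237*(-463 + (13 - 3 + 5)) = -237*(-463 + 15) = -237*(-448) = 106176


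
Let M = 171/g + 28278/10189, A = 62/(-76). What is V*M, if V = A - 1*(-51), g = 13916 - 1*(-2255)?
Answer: 875362309299/6261120122 ≈ 139.81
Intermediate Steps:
A = -31/38 (A = 62*(-1/76) = -31/38 ≈ -0.81579)
g = 16171 (g = 13916 + 2255 = 16171)
M = 459025857/164766319 (M = 171/16171 + 28278/10189 = 459025857/164766319 ≈ 2.7859)
V = 1907/38 (V = -31/38 - 1*(-51) = -31/38 + 51 = 1907/38 ≈ 50.184)
V*M = (1907/38)*(459025857/164766319) = 875362309299/6261120122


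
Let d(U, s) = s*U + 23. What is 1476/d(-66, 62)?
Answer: -1476/4069 ≈ -0.36274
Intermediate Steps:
d(U, s) = 23 + U*s (d(U, s) = U*s + 23 = 23 + U*s)
1476/d(-66, 62) = 1476/(23 - 66*62) = 1476/(23 - 4092) = 1476/(-4069) = 1476*(-1/4069) = -1476/4069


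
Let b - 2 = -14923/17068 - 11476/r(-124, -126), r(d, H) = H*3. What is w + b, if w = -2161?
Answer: -6869498731/3225852 ≈ -2129.5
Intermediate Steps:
r(d, H) = 3*H
b = 101567441/3225852 (b = 2 + (-14923/17068 - 11476/(3*(-126))) = 2 + (-14923*1/17068 - 11476/(-378)) = 2 + (-14923/17068 - 11476*(-1/378)) = 2 + (-14923/17068 + 5738/189) = 2 + 95115737/3225852 = 101567441/3225852 ≈ 31.485)
w + b = -2161 + 101567441/3225852 = -6869498731/3225852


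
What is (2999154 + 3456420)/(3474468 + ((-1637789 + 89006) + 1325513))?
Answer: 3227787/1625599 ≈ 1.9856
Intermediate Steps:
(2999154 + 3456420)/(3474468 + ((-1637789 + 89006) + 1325513)) = 6455574/(3474468 + (-1548783 + 1325513)) = 6455574/(3474468 - 223270) = 6455574/3251198 = 6455574*(1/3251198) = 3227787/1625599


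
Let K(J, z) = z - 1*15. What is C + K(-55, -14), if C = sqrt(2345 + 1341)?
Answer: -29 + sqrt(3686) ≈ 31.712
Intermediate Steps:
K(J, z) = -15 + z (K(J, z) = z - 15 = -15 + z)
C = sqrt(3686) ≈ 60.712
C + K(-55, -14) = sqrt(3686) + (-15 - 14) = sqrt(3686) - 29 = -29 + sqrt(3686)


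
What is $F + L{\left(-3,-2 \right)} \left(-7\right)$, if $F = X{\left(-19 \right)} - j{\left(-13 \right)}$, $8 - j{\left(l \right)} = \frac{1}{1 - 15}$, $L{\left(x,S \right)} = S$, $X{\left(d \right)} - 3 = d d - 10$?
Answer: $\frac{5039}{14} \approx 359.93$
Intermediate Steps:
$X{\left(d \right)} = -7 + d^{2}$ ($X{\left(d \right)} = 3 + \left(d d - 10\right) = 3 + \left(d^{2} - 10\right) = 3 + \left(-10 + d^{2}\right) = -7 + d^{2}$)
$j{\left(l \right)} = \frac{113}{14}$ ($j{\left(l \right)} = 8 - \frac{1}{1 - 15} = 8 - \frac{1}{-14} = 8 - - \frac{1}{14} = 8 + \frac{1}{14} = \frac{113}{14}$)
$F = \frac{4843}{14}$ ($F = \left(-7 + \left(-19\right)^{2}\right) - \frac{113}{14} = \left(-7 + 361\right) - \frac{113}{14} = 354 - \frac{113}{14} = \frac{4843}{14} \approx 345.93$)
$F + L{\left(-3,-2 \right)} \left(-7\right) = \frac{4843}{14} - -14 = \frac{4843}{14} + 14 = \frac{5039}{14}$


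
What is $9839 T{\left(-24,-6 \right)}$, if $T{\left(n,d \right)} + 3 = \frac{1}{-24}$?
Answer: $- \frac{718247}{24} \approx -29927.0$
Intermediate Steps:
$T{\left(n,d \right)} = - \frac{73}{24}$ ($T{\left(n,d \right)} = -3 + \frac{1}{-24} = -3 - \frac{1}{24} = - \frac{73}{24}$)
$9839 T{\left(-24,-6 \right)} = 9839 \left(- \frac{73}{24}\right) = - \frac{718247}{24}$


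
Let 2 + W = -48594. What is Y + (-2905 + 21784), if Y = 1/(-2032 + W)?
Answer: 955806011/50628 ≈ 18879.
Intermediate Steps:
W = -48596 (W = -2 - 48594 = -48596)
Y = -1/50628 (Y = 1/(-2032 - 48596) = 1/(-50628) = -1/50628 ≈ -1.9752e-5)
Y + (-2905 + 21784) = -1/50628 + (-2905 + 21784) = -1/50628 + 18879 = 955806011/50628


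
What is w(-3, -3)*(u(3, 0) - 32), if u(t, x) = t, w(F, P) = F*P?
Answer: -261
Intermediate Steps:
w(-3, -3)*(u(3, 0) - 32) = (-3*(-3))*(3 - 32) = 9*(-29) = -261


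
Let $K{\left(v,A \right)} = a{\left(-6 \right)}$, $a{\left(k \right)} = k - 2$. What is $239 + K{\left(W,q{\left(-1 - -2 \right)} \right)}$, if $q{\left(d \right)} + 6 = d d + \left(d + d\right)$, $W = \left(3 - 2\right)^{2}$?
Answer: $231$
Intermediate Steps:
$W = 1$ ($W = 1^{2} = 1$)
$a{\left(k \right)} = -2 + k$
$q{\left(d \right)} = -6 + d^{2} + 2 d$ ($q{\left(d \right)} = -6 + \left(d d + \left(d + d\right)\right) = -6 + \left(d^{2} + 2 d\right) = -6 + d^{2} + 2 d$)
$K{\left(v,A \right)} = -8$ ($K{\left(v,A \right)} = -2 - 6 = -8$)
$239 + K{\left(W,q{\left(-1 - -2 \right)} \right)} = 239 - 8 = 231$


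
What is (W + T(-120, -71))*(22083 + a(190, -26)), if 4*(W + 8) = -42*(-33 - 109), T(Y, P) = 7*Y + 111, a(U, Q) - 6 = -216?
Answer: 16492242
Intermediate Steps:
a(U, Q) = -210 (a(U, Q) = 6 - 216 = -210)
T(Y, P) = 111 + 7*Y
W = 1483 (W = -8 + (-42*(-33 - 109))/4 = -8 + (-42*(-142))/4 = -8 + (¼)*5964 = -8 + 1491 = 1483)
(W + T(-120, -71))*(22083 + a(190, -26)) = (1483 + (111 + 7*(-120)))*(22083 - 210) = (1483 + (111 - 840))*21873 = (1483 - 729)*21873 = 754*21873 = 16492242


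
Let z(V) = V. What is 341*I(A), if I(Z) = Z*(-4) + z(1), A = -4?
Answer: 5797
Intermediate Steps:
I(Z) = 1 - 4*Z (I(Z) = Z*(-4) + 1 = -4*Z + 1 = 1 - 4*Z)
341*I(A) = 341*(1 - 4*(-4)) = 341*(1 + 16) = 341*17 = 5797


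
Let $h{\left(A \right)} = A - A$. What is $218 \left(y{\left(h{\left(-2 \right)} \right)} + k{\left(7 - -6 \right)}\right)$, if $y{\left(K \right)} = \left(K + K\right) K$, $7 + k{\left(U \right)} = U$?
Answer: $1308$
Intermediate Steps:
$h{\left(A \right)} = 0$
$k{\left(U \right)} = -7 + U$
$y{\left(K \right)} = 2 K^{2}$ ($y{\left(K \right)} = 2 K K = 2 K^{2}$)
$218 \left(y{\left(h{\left(-2 \right)} \right)} + k{\left(7 - -6 \right)}\right) = 218 \left(2 \cdot 0^{2} + \left(-7 + \left(7 - -6\right)\right)\right) = 218 \left(2 \cdot 0 + \left(-7 + \left(7 + 6\right)\right)\right) = 218 \left(0 + \left(-7 + 13\right)\right) = 218 \left(0 + 6\right) = 218 \cdot 6 = 1308$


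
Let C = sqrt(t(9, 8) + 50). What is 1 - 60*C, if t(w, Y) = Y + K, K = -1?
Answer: 1 - 60*sqrt(57) ≈ -451.99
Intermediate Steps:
t(w, Y) = -1 + Y (t(w, Y) = Y - 1 = -1 + Y)
C = sqrt(57) (C = sqrt((-1 + 8) + 50) = sqrt(7 + 50) = sqrt(57) ≈ 7.5498)
1 - 60*C = 1 - 60*sqrt(57)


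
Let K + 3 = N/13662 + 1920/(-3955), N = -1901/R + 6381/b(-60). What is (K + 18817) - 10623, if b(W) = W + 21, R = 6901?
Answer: 3970330847505721/484748136873 ≈ 8190.5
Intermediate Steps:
b(W) = 21 + W
N = -14703140/89713 (N = -1901/6901 + 6381/(21 - 60) = -1901*1/6901 + 6381/(-39) = -1901/6901 + 6381*(-1/39) = -1901/6901 - 2127/13 = -14703140/89713 ≈ -163.89)
K = -1695386031641/484748136873 (K = -3 + (-14703140/89713/13662 + 1920/(-3955)) = -3 + (-14703140/89713*1/13662 + 1920*(-1/3955)) = -3 + (-7351570/612829503 - 384/791) = -3 - 241141621022/484748136873 = -1695386031641/484748136873 ≈ -3.4975)
(K + 18817) - 10623 = (-1695386031641/484748136873 + 18817) - 10623 = 9119810305507600/484748136873 - 10623 = 3970330847505721/484748136873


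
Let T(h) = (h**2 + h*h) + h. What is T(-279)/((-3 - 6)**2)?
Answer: 17267/9 ≈ 1918.6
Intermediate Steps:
T(h) = h + 2*h**2 (T(h) = (h**2 + h**2) + h = 2*h**2 + h = h + 2*h**2)
T(-279)/((-3 - 6)**2) = (-279*(1 + 2*(-279)))/((-3 - 6)**2) = (-279*(1 - 558))/((-9)**2) = -279*(-557)/81 = 155403*(1/81) = 17267/9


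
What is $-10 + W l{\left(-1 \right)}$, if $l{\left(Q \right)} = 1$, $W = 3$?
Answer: $-7$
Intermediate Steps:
$-10 + W l{\left(-1 \right)} = -10 + 3 \cdot 1 = -10 + 3 = -7$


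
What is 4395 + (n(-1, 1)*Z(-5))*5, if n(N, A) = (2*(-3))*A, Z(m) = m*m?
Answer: 3645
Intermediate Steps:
Z(m) = m**2
n(N, A) = -6*A
4395 + (n(-1, 1)*Z(-5))*5 = 4395 + (-6*1*(-5)**2)*5 = 4395 - 6*25*5 = 4395 - 150*5 = 4395 - 750 = 3645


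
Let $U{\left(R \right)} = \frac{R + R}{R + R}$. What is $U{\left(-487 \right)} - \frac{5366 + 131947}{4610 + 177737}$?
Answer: $\frac{4094}{16577} \approx 0.24697$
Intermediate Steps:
$U{\left(R \right)} = 1$ ($U{\left(R \right)} = \frac{2 R}{2 R} = 2 R \frac{1}{2 R} = 1$)
$U{\left(-487 \right)} - \frac{5366 + 131947}{4610 + 177737} = 1 - \frac{5366 + 131947}{4610 + 177737} = 1 - \frac{137313}{182347} = 1 - 137313 \cdot \frac{1}{182347} = 1 - \frac{12483}{16577} = \frac{4094}{16577}$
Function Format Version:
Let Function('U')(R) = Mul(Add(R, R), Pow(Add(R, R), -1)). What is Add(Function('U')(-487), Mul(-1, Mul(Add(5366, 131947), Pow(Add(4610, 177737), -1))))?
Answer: Rational(4094, 16577) ≈ 0.24697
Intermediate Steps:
Function('U')(R) = 1 (Function('U')(R) = Mul(Mul(2, R), Pow(Mul(2, R), -1)) = Mul(Mul(2, R), Mul(Rational(1, 2), Pow(R, -1))) = 1)
Add(Function('U')(-487), Mul(-1, Mul(Add(5366, 131947), Pow(Add(4610, 177737), -1)))) = Add(1, Mul(-1, Mul(Add(5366, 131947), Pow(Add(4610, 177737), -1)))) = Add(1, Mul(-1, Mul(137313, Pow(182347, -1)))) = Add(1, Mul(-1, Mul(137313, Rational(1, 182347)))) = Add(1, Mul(-1, Rational(12483, 16577))) = Add(1, Rational(-12483, 16577)) = Rational(4094, 16577)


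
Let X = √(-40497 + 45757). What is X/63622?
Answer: √1315/31811 ≈ 0.0011400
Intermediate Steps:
X = 2*√1315 (X = √5260 = 2*√1315 ≈ 72.526)
X/63622 = (2*√1315)/63622 = (2*√1315)*(1/63622) = √1315/31811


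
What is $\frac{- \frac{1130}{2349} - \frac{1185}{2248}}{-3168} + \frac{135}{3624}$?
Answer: $\frac{94903331195}{2526047099136} \approx 0.03757$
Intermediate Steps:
$\frac{- \frac{1130}{2349} - \frac{1185}{2248}}{-3168} + \frac{135}{3624} = \left(\left(-1130\right) \frac{1}{2349} - \frac{1185}{2248}\right) \left(- \frac{1}{3168}\right) + 135 \cdot \frac{1}{3624} = \left(- \frac{1130}{2349} - \frac{1185}{2248}\right) \left(- \frac{1}{3168}\right) + \frac{45}{1208} = \left(- \frac{5323805}{5280552}\right) \left(- \frac{1}{3168}\right) + \frac{45}{1208} = \frac{5323805}{16728788736} + \frac{45}{1208} = \frac{94903331195}{2526047099136}$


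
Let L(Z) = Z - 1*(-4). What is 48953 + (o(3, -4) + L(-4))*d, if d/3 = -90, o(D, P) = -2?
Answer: 49493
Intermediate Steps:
L(Z) = 4 + Z (L(Z) = Z + 4 = 4 + Z)
d = -270 (d = 3*(-90) = -270)
48953 + (o(3, -4) + L(-4))*d = 48953 + (-2 + (4 - 4))*(-270) = 48953 + (-2 + 0)*(-270) = 48953 - 2*(-270) = 48953 + 540 = 49493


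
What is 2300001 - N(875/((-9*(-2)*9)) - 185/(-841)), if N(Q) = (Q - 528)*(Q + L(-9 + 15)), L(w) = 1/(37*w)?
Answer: 395408799766631450/171697413717 ≈ 2.3029e+6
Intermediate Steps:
L(w) = 1/(37*w)
N(Q) = (-528 + Q)*(1/222 + Q) (N(Q) = (Q - 528)*(Q + 1/(37*(-9 + 15))) = (-528 + Q)*(Q + (1/37)/6) = (-528 + Q)*(Q + (1/37)*(⅙)) = (-528 + Q)*(Q + 1/222) = (-528 + Q)*(1/222 + Q))
2300001 - N(875/((-9*(-2)*9)) - 185/(-841)) = 2300001 - (-88/37 + (875/((-9*(-2)*9)) - 185/(-841))² - 117215*(875/((-9*(-2)*9)) - 185/(-841))/222) = 2300001 - (-88/37 + (875/((18*9)) - 185*(-1/841))² - 117215*(875/((18*9)) - 185*(-1/841))/222) = 2300001 - (-88/37 + (875/162 + 185/841)² - 117215*(875/162 + 185/841)/222) = 2300001 - (-88/37 + (765845/136242)² - 117215/222*765845/136242) = 2300001 - (-88/37 + 586518564025/18561882564 - 89768521675/30245724) = 2300001 - 1*(-504576520117733/171697413717) = 2300001 + 504576520117733/171697413717 = 395408799766631450/171697413717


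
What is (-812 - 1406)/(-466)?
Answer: 1109/233 ≈ 4.7597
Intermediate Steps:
(-812 - 1406)/(-466) = -2218*(-1/466) = 1109/233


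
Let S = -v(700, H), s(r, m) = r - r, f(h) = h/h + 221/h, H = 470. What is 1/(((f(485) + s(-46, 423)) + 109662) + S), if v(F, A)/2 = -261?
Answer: 485/53439946 ≈ 9.0756e-6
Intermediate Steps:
f(h) = 1 + 221/h
v(F, A) = -522 (v(F, A) = 2*(-261) = -522)
s(r, m) = 0
S = 522 (S = -1*(-522) = 522)
1/(((f(485) + s(-46, 423)) + 109662) + S) = 1/((((221 + 485)/485 + 0) + 109662) + 522) = 1/((((1/485)*706 + 0) + 109662) + 522) = 1/(((706/485 + 0) + 109662) + 522) = 1/((706/485 + 109662) + 522) = 1/(53186776/485 + 522) = 1/(53439946/485) = 485/53439946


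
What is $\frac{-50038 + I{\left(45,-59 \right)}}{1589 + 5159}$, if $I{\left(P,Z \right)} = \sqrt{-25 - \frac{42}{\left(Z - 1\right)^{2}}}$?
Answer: $- \frac{25019}{3374} + \frac{i \sqrt{90042}}{404880} \approx -7.4152 + 0.00074113 i$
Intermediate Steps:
$I{\left(P,Z \right)} = \sqrt{-25 - \frac{42}{\left(-1 + Z\right)^{2}}}$
$\frac{-50038 + I{\left(45,-59 \right)}}{1589 + 5159} = \frac{-50038 + \sqrt{-25 - \frac{42}{\left(-1 - 59\right)^{2}}}}{1589 + 5159} = \frac{-50038 + \sqrt{-25 - \frac{42}{3600}}}{6748} = \left(-50038 + \sqrt{-25 - \frac{7}{600}}\right) \frac{1}{6748} = \left(-50038 + \sqrt{- \frac{15007}{600}}\right) \frac{1}{6748} = \left(-50038 + \frac{i \sqrt{90042}}{60}\right) \frac{1}{6748} = - \frac{25019}{3374} + \frac{i \sqrt{90042}}{404880}$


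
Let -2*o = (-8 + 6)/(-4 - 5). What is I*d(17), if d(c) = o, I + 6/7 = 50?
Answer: -344/63 ≈ -5.4603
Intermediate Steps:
I = 344/7 (I = -6/7 + 50 = 344/7 ≈ 49.143)
o = -⅑ (o = -(-8 + 6)/(2*(-4 - 5)) = -(-1)/(-9) = -(-1)*(-1)/9 = -½*2/9 = -⅑ ≈ -0.11111)
d(c) = -⅑
I*d(17) = (344/7)*(-⅑) = -344/63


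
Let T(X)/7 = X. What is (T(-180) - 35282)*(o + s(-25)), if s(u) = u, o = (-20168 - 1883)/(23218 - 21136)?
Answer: 1353899371/1041 ≈ 1.3006e+6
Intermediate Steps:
o = -22051/2082 ≈ -10.591
T(X) = 7*X
(T(-180) - 35282)*(o + s(-25)) = (7*(-180) - 35282)*(-22051/2082 - 25) = (-1260 - 35282)*(-74101/2082) = -36542*(-74101/2082) = 1353899371/1041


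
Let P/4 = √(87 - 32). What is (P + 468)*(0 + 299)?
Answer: 139932 + 1196*√55 ≈ 1.4880e+5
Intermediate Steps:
P = 4*√55 (P = 4*√(87 - 32) = 4*√55 ≈ 29.665)
(P + 468)*(0 + 299) = (4*√55 + 468)*(0 + 299) = (468 + 4*√55)*299 = 139932 + 1196*√55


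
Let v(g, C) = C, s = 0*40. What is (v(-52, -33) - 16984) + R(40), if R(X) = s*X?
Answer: -17017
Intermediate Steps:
s = 0
R(X) = 0 (R(X) = 0*X = 0)
(v(-52, -33) - 16984) + R(40) = (-33 - 16984) + 0 = -17017 + 0 = -17017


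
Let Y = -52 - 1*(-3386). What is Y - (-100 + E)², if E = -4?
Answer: -7482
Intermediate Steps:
Y = 3334 (Y = -52 + 3386 = 3334)
Y - (-100 + E)² = 3334 - (-100 - 4)² = 3334 - 1*(-104)² = 3334 - 1*10816 = 3334 - 10816 = -7482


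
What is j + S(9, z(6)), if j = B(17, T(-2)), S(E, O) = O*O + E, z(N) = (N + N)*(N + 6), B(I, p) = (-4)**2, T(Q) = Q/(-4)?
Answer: 20761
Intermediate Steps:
T(Q) = -Q/4 (T(Q) = Q*(-1/4) = -Q/4)
B(I, p) = 16
z(N) = 2*N*(6 + N) (z(N) = (2*N)*(6 + N) = 2*N*(6 + N))
S(E, O) = E + O**2 (S(E, O) = O**2 + E = E + O**2)
j = 16
j + S(9, z(6)) = 16 + (9 + (2*6*(6 + 6))**2) = 16 + (9 + (2*6*12)**2) = 16 + (9 + 144**2) = 16 + (9 + 20736) = 16 + 20745 = 20761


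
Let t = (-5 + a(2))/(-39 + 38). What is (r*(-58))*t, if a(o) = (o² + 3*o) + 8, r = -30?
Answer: -22620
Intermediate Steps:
a(o) = 8 + o² + 3*o
t = -13 (t = (-5 + (8 + 2² + 3*2))/(-39 + 38) = (-5 + (8 + 4 + 6))/(-1) = (-5 + 18)*(-1) = 13*(-1) = -13)
(r*(-58))*t = -30*(-58)*(-13) = 1740*(-13) = -22620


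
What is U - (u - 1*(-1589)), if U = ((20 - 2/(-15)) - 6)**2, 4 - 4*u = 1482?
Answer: -458887/450 ≈ -1019.7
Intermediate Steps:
u = -739/2 (u = 1 - 1/4*1482 = 1 - 741/2 = -739/2 ≈ -369.50)
U = 44944/225 (U = ((20 - 2*(-1/15)) - 6)**2 = ((20 + 2/15) - 6)**2 = (302/15 - 6)**2 = (212/15)**2 = 44944/225 ≈ 199.75)
U - (u - 1*(-1589)) = 44944/225 - (-739/2 - 1*(-1589)) = 44944/225 - (-739/2 + 1589) = 44944/225 - 1*2439/2 = 44944/225 - 2439/2 = -458887/450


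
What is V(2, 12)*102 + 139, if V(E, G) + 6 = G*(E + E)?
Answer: 4423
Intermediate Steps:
V(E, G) = -6 + 2*E*G (V(E, G) = -6 + G*(E + E) = -6 + G*(2*E) = -6 + 2*E*G)
V(2, 12)*102 + 139 = (-6 + 2*2*12)*102 + 139 = (-6 + 48)*102 + 139 = 42*102 + 139 = 4284 + 139 = 4423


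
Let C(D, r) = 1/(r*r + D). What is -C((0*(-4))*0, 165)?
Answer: -1/27225 ≈ -3.6731e-5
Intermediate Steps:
C(D, r) = 1/(D + r**2) (C(D, r) = 1/(r**2 + D) = 1/(D + r**2))
-C((0*(-4))*0, 165) = -1/((0*(-4))*0 + 165**2) = -1/(0*0 + 27225) = -1/(0 + 27225) = -1/27225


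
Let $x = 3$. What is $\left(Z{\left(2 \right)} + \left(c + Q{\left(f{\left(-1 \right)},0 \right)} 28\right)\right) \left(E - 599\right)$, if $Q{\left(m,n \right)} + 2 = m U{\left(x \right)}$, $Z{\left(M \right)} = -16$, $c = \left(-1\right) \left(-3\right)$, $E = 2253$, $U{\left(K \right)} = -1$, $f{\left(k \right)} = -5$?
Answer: $117434$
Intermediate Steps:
$c = 3$
$Q{\left(m,n \right)} = -2 - m$ ($Q{\left(m,n \right)} = -2 + m \left(-1\right) = -2 - m$)
$\left(Z{\left(2 \right)} + \left(c + Q{\left(f{\left(-1 \right)},0 \right)} 28\right)\right) \left(E - 599\right) = \left(-16 + \left(3 + \left(-2 - -5\right) 28\right)\right) \left(2253 - 599\right) = \left(-16 + \left(3 + \left(-2 + 5\right) 28\right)\right) 1654 = \left(-16 + \left(3 + 3 \cdot 28\right)\right) 1654 = \left(-16 + \left(3 + 84\right)\right) 1654 = \left(-16 + 87\right) 1654 = 71 \cdot 1654 = 117434$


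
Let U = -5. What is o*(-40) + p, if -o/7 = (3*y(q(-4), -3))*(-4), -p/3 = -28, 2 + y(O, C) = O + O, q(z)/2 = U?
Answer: 74004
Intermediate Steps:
q(z) = -10 (q(z) = 2*(-5) = -10)
y(O, C) = -2 + 2*O (y(O, C) = -2 + (O + O) = -2 + 2*O)
p = 84 (p = -3*(-28) = 84)
o = -1848 (o = -7*3*(-2 + 2*(-10))*(-4) = -7*3*(-2 - 20)*(-4) = -7*3*(-22)*(-4) = -(-462)*(-4) = -7*264 = -1848)
o*(-40) + p = -1848*(-40) + 84 = 73920 + 84 = 74004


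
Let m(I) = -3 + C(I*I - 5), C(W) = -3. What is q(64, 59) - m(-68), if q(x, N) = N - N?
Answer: 6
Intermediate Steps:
m(I) = -6 (m(I) = -3 - 3 = -6)
q(x, N) = 0
q(64, 59) - m(-68) = 0 - 1*(-6) = 0 + 6 = 6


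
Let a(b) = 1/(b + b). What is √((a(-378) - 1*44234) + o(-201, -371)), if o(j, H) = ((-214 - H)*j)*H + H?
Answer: √185162454771/126 ≈ 3415.1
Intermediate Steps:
a(b) = 1/(2*b)
o(j, H) = H + H*j*(-214 - H) (o(j, H) = (j*(-214 - H))*H + H = H*j*(-214 - H) + H = H + H*j*(-214 - H))
√((a(-378) - 1*44234) + o(-201, -371)) = √(((½)/(-378) - 1*44234) - 371*(1 - 214*(-201) - 1*(-371)*(-201))) = √(((½)*(-1/378) - 44234) - 371*(1 + 43014 - 74571)) = √((-1/756 - 44234) - 371*(-31556)) = √(-33440905/756 + 11707276) = √(8817259751/756) = √185162454771/126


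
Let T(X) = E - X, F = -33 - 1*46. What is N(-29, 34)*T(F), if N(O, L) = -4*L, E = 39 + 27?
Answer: -19720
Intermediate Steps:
E = 66
F = -79 (F = -33 - 46 = -79)
T(X) = 66 - X
N(-29, 34)*T(F) = (-4*34)*(66 - 1*(-79)) = -136*(66 + 79) = -136*145 = -19720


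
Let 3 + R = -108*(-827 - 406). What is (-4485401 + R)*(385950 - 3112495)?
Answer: 11866578210800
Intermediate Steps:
R = 133161 (R = -3 - 108*(-827 - 406) = -3 - 108*(-1233) = -3 + 133164 = 133161)
(-4485401 + R)*(385950 - 3112495) = (-4485401 + 133161)*(385950 - 3112495) = -4352240*(-2726545) = 11866578210800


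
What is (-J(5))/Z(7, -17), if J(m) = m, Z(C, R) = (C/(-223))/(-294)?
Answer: -46830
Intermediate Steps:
Z(C, R) = C/65562 (Z(C, R) = (C*(-1/223))*(-1/294) = -C/223*(-1/294) = C/65562)
(-J(5))/Z(7, -17) = (-1*5)/(((1/65562)*7)) = -5/1/9366 = -5*9366 = -46830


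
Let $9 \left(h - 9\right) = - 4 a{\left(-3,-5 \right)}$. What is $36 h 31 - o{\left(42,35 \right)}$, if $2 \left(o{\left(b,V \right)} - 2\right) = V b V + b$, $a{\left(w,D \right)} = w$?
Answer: $-14216$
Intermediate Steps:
$o{\left(b,V \right)} = 2 + \frac{b}{2} + \frac{b V^{2}}{2}$ ($o{\left(b,V \right)} = 2 + \frac{V b V + b}{2} = 2 + \frac{b V^{2} + b}{2} = 2 + \frac{b + b V^{2}}{2} = 2 + \left(\frac{b}{2} + \frac{b V^{2}}{2}\right) = 2 + \frac{b}{2} + \frac{b V^{2}}{2}$)
$h = \frac{31}{3}$ ($h = 9 + \frac{\left(-4\right) \left(-3\right)}{9} = 9 + \frac{1}{9} \cdot 12 = 9 + \frac{4}{3} = \frac{31}{3} \approx 10.333$)
$36 h 31 - o{\left(42,35 \right)} = 36 \cdot \frac{31}{3} \cdot 31 - \left(2 + \frac{1}{2} \cdot 42 + \frac{1}{2} \cdot 42 \cdot 35^{2}\right) = 372 \cdot 31 - \left(2 + 21 + \frac{1}{2} \cdot 42 \cdot 1225\right) = 11532 - \left(2 + 21 + 25725\right) = 11532 - 25748 = -14216$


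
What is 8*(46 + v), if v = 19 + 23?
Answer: 704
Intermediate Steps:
v = 42
8*(46 + v) = 8*(46 + 42) = 8*88 = 704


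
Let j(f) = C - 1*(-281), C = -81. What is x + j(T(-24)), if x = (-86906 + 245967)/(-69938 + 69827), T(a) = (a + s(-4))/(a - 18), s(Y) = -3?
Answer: -136861/111 ≈ -1233.0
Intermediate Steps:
T(a) = (-3 + a)/(-18 + a) (T(a) = (a - 3)/(a - 18) = (-3 + a)/(-18 + a))
j(f) = 200 (j(f) = -81 - 1*(-281) = -81 + 281 = 200)
x = -159061/111 (x = 159061/(-111) = 159061*(-1/111) = -159061/111 ≈ -1433.0)
x + j(T(-24)) = -159061/111 + 200 = -136861/111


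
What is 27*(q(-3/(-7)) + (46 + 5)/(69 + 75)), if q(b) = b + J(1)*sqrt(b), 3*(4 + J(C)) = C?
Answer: 2367/112 - 99*sqrt(21)/7 ≈ -43.677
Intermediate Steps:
J(C) = -4 + C/3
q(b) = b - 11*sqrt(b)/3 (q(b) = b + (-4 + (1/3)*1)*sqrt(b) = b + (-4 + 1/3)*sqrt(b) = b - 11*sqrt(b)/3)
27*(q(-3/(-7)) + (46 + 5)/(69 + 75)) = 27*((-3/(-7) - 11*sqrt(3)*sqrt(-1/(-7))/3) + (46 + 5)/(69 + 75)) = 27*((-3*(-1/7) - 11*sqrt(21)/7/3) + 51/144) = 27*((3/7 - 11*sqrt(21)/21) + 51*(1/144)) = 27*((3/7 - 11*sqrt(21)/21) + 17/48) = 27*(263/336 - 11*sqrt(21)/21) = 2367/112 - 99*sqrt(21)/7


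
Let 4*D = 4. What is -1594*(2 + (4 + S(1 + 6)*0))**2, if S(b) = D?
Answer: -57384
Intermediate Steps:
D = 1 (D = (1/4)*4 = 1)
S(b) = 1
-1594*(2 + (4 + S(1 + 6)*0))**2 = -1594*(2 + (4 + 1*0))**2 = -1594*(2 + (4 + 0))**2 = -1594*(2 + 4)**2 = -1594*6**2 = -1594*36 = -57384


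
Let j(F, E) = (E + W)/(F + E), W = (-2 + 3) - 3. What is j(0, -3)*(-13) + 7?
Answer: -44/3 ≈ -14.667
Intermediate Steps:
W = -2 (W = 1 - 3 = -2)
j(F, E) = (-2 + E)/(E + F) (j(F, E) = (E - 2)/(F + E) = (-2 + E)/(E + F))
j(0, -3)*(-13) + 7 = ((-2 - 3)/(-3 + 0))*(-13) + 7 = (-5/(-3))*(-13) + 7 = -1/3*(-5)*(-13) + 7 = (5/3)*(-13) + 7 = -65/3 + 7 = -44/3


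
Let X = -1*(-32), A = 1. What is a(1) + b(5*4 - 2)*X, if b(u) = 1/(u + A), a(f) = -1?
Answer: 13/19 ≈ 0.68421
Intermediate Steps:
b(u) = 1/(1 + u) (b(u) = 1/(u + 1) = 1/(1 + u))
X = 32
a(1) + b(5*4 - 2)*X = -1 + 32/(1 + (5*4 - 2)) = -1 + 32/(1 + (20 - 2)) = -1 + 32/(1 + 18) = -1 + 32/19 = 13/19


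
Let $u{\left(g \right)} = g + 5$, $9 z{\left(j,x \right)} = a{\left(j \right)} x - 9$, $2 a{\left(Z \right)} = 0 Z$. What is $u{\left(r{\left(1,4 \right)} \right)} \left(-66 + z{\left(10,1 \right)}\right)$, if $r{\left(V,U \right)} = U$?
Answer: $-603$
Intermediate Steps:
$a{\left(Z \right)} = 0$ ($a{\left(Z \right)} = \frac{0 Z}{2} = \frac{1}{2} \cdot 0 = 0$)
$z{\left(j,x \right)} = -1$ ($z{\left(j,x \right)} = \frac{0 x - 9}{9} = \frac{0 - 9}{9} = \frac{1}{9} \left(-9\right) = -1$)
$u{\left(g \right)} = 5 + g$
$u{\left(r{\left(1,4 \right)} \right)} \left(-66 + z{\left(10,1 \right)}\right) = \left(5 + 4\right) \left(-66 - 1\right) = 9 \left(-67\right) = -603$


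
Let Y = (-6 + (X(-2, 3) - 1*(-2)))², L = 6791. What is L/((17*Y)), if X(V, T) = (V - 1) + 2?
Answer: 6791/425 ≈ 15.979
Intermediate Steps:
X(V, T) = 1 + V (X(V, T) = (-1 + V) + 2 = 1 + V)
Y = 25 (Y = (-6 + ((1 - 2) - 1*(-2)))² = (-6 + (-1 + 2))² = (-6 + 1)² = (-5)² = 25)
L/((17*Y)) = 6791/((17*25)) = 6791/425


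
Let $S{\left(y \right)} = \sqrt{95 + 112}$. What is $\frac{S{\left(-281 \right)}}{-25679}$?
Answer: $- \frac{3 \sqrt{23}}{25679} \approx -0.00056028$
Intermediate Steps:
$S{\left(y \right)} = 3 \sqrt{23}$ ($S{\left(y \right)} = \sqrt{207} = 3 \sqrt{23}$)
$\frac{S{\left(-281 \right)}}{-25679} = \frac{3 \sqrt{23}}{-25679} = 3 \sqrt{23} \left(- \frac{1}{25679}\right) = - \frac{3 \sqrt{23}}{25679}$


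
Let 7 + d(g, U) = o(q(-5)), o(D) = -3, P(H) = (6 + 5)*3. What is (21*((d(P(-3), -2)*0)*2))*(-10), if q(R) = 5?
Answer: 0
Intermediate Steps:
P(H) = 33 (P(H) = 11*3 = 33)
d(g, U) = -10 (d(g, U) = -7 - 3 = -10)
(21*((d(P(-3), -2)*0)*2))*(-10) = (21*(-10*0*2))*(-10) = (21*(0*2))*(-10) = (21*0)*(-10) = 0*(-10) = 0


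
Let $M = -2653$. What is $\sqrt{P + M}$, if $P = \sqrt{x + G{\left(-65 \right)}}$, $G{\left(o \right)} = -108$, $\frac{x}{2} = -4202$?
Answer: $\sqrt{-2653 + 8 i \sqrt{133}} \approx 0.8955 + 51.515 i$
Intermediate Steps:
$x = -8404$ ($x = 2 \left(-4202\right) = -8404$)
$P = 8 i \sqrt{133}$ ($P = \sqrt{-8404 - 108} = \sqrt{-8512} = 8 i \sqrt{133} \approx 92.26 i$)
$\sqrt{P + M} = \sqrt{8 i \sqrt{133} - 2653} = \sqrt{-2653 + 8 i \sqrt{133}}$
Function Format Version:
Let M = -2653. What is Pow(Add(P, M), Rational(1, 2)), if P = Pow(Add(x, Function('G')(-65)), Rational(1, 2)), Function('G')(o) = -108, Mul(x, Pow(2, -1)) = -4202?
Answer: Pow(Add(-2653, Mul(8, I, Pow(133, Rational(1, 2)))), Rational(1, 2)) ≈ Add(0.8955, Mul(51.515, I))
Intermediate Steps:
x = -8404 (x = Mul(2, -4202) = -8404)
P = Mul(8, I, Pow(133, Rational(1, 2))) (P = Pow(Add(-8404, -108), Rational(1, 2)) = Pow(-8512, Rational(1, 2)) = Mul(8, I, Pow(133, Rational(1, 2))) ≈ Mul(92.260, I))
Pow(Add(P, M), Rational(1, 2)) = Pow(Add(Mul(8, I, Pow(133, Rational(1, 2))), -2653), Rational(1, 2)) = Pow(Add(-2653, Mul(8, I, Pow(133, Rational(1, 2)))), Rational(1, 2))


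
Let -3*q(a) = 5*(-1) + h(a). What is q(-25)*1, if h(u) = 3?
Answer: ⅔ ≈ 0.66667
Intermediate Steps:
q(a) = ⅔ (q(a) = -(5*(-1) + 3)/3 = -(-5 + 3)/3 = -⅓*(-2) = ⅔)
q(-25)*1 = (⅔)*1 = ⅔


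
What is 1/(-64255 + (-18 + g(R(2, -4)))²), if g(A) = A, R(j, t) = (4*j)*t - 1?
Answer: -1/61654 ≈ -1.6220e-5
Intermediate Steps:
R(j, t) = -1 + 4*j*t (R(j, t) = 4*j*t - 1 = -1 + 4*j*t)
1/(-64255 + (-18 + g(R(2, -4)))²) = 1/(-64255 + (-18 + (-1 + 4*2*(-4)))²) = 1/(-64255 + (-18 + (-1 - 32))²) = 1/(-64255 + (-18 - 33)²) = 1/(-64255 + (-51)²) = 1/(-64255 + 2601) = 1/(-61654) = -1/61654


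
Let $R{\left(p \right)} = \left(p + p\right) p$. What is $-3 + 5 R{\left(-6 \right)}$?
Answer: $357$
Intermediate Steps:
$R{\left(p \right)} = 2 p^{2}$ ($R{\left(p \right)} = 2 p p = 2 p^{2}$)
$-3 + 5 R{\left(-6 \right)} = -3 + 5 \cdot 2 \left(-6\right)^{2} = -3 + 5 \cdot 2 \cdot 36 = -3 + 5 \cdot 72 = -3 + 360 = 357$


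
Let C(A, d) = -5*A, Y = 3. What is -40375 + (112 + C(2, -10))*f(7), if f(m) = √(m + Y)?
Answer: -40375 + 102*√10 ≈ -40052.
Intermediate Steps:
f(m) = √(3 + m) (f(m) = √(m + 3) = √(3 + m))
-40375 + (112 + C(2, -10))*f(7) = -40375 + (112 - 5*2)*√(3 + 7) = -40375 + (112 - 10)*√10 = -40375 + 102*√10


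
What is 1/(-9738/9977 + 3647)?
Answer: 9977/36376381 ≈ 0.00027427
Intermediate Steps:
1/(-9738/9977 + 3647) = 1/(36376381/9977) = 9977/36376381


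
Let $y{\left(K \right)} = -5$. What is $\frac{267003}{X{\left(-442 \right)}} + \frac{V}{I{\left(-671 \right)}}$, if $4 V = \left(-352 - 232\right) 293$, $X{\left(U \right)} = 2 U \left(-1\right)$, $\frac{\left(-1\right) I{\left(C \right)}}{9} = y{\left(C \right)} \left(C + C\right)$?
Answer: $\frac{8081063461}{26692380} \approx 302.75$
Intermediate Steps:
$I{\left(C \right)} = 90 C$ ($I{\left(C \right)} = - 9 \left(- 5 \left(C + C\right)\right) = - 9 \left(- 5 \cdot 2 C\right) = - 9 \left(- 10 C\right) = 90 C$)
$X{\left(U \right)} = - 2 U$
$V = -42778$ ($V = \frac{\left(-352 - 232\right) 293}{4} = \frac{\left(-584\right) 293}{4} = \frac{1}{4} \left(-171112\right) = -42778$)
$\frac{267003}{X{\left(-442 \right)}} + \frac{V}{I{\left(-671 \right)}} = \frac{267003}{\left(-2\right) \left(-442\right)} - \frac{42778}{90 \left(-671\right)} = \frac{267003}{884} - \frac{42778}{-60390} = 267003 \cdot \frac{1}{884} - - \frac{21389}{30195} = \frac{267003}{884} + \frac{21389}{30195} = \frac{8081063461}{26692380}$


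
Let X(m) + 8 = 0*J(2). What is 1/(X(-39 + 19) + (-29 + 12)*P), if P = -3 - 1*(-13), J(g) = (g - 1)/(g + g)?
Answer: -1/178 ≈ -0.0056180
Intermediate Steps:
J(g) = (-1 + g)/(2*g) (J(g) = (-1 + g)/((2*g)) = (-1 + g)*(1/(2*g)) = (-1 + g)/(2*g))
P = 10 (P = -3 + 13 = 10)
X(m) = -8 (X(m) = -8 + 0*((1/2)*(-1 + 2)/2) = -8 + 0*((1/2)*(1/2)*1) = -8 + 0*(1/4) = -8 + 0 = -8)
1/(X(-39 + 19) + (-29 + 12)*P) = 1/(-8 + (-29 + 12)*10) = 1/(-8 - 17*10) = 1/(-8 - 170) = 1/(-178) = -1/178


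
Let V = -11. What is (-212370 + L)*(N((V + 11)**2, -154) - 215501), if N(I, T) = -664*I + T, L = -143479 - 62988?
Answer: 90324293235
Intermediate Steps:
L = -206467
N(I, T) = T - 664*I
(-212370 + L)*(N((V + 11)**2, -154) - 215501) = (-212370 - 206467)*((-154 - 664*(-11 + 11)**2) - 215501) = -418837*((-154 - 664*0**2) - 215501) = -418837*((-154 - 664*0) - 215501) = -418837*((-154 + 0) - 215501) = -418837*(-154 - 215501) = -418837*(-215655) = 90324293235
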